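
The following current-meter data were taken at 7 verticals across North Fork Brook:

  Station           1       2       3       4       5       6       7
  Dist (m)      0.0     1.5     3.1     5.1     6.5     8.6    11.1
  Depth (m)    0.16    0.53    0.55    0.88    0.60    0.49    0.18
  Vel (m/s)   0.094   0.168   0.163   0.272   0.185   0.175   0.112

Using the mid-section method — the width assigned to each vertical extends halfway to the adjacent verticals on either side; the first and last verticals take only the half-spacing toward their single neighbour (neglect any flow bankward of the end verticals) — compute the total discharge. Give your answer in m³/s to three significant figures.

w_1 = (1.5 − 0.0)/2 = 0.75 m; q_1 = 0.094 × 0.16 × 0.75 = 0.01128 m³/s
w_2 = (3.1 − 0.0)/2 = 1.55 m; q_2 = 0.168 × 0.53 × 1.55 = 0.1380 m³/s
w_3 = (5.1 − 1.5)/2 = 1.8 m; q_3 = 0.163 × 0.55 × 1.8 = 0.1614 m³/s
w_4 = (6.5 − 3.1)/2 = 1.7 m; q_4 = 0.272 × 0.88 × 1.7 = 0.4069 m³/s
w_5 = (8.6 − 5.1)/2 = 1.75 m; q_5 = 0.185 × 0.60 × 1.75 = 0.1943 m³/s
w_6 = (11.1 − 6.5)/2 = 2.3 m; q_6 = 0.175 × 0.49 × 2.3 = 0.1972 m³/s
w_7 = (11.1 − 8.6)/2 = 1.25 m; q_7 = 0.112 × 0.18 × 1.25 = 0.02520 m³/s
Q = Σ qᵢ = 1.134 m³/s

1.13 m³/s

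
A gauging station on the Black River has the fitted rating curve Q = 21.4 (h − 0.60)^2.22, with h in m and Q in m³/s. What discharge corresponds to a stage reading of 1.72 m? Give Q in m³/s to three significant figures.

Q = 21.4 × (1.72 − 0.60)^2.22 = 21.4 × 1.12^2.22 = 27.52 m³/s

27.5 m³/s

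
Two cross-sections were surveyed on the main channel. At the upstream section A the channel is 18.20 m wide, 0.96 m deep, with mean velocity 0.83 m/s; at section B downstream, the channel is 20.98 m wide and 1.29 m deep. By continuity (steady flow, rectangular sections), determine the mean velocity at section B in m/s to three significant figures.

Q = A₁V₁ = (18.20×0.96) × 0.83 = 14.50 m³/s
A₂ = 20.98 × 1.29 = 27.06 m²
V₂ = Q/A₂ = 14.50/27.06 = 0.5358 m/s

0.536 m/s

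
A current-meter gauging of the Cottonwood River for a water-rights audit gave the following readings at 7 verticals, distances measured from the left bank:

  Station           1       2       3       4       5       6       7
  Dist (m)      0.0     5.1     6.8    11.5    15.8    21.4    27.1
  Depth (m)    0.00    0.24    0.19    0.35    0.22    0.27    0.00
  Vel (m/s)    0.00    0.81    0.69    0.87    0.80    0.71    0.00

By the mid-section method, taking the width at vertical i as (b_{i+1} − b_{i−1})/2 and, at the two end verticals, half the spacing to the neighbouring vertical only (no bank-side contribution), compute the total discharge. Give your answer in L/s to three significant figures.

w_2 = (6.8 − 0.0)/2 = 3.4 m; q_2 = 0.81 × 0.24 × 3.4 = 0.6610 m³/s
w_3 = (11.5 − 5.1)/2 = 3.2 m; q_3 = 0.69 × 0.19 × 3.2 = 0.4195 m³/s
w_4 = (15.8 − 6.8)/2 = 4.5 m; q_4 = 0.87 × 0.35 × 4.5 = 1.370 m³/s
w_5 = (21.4 − 11.5)/2 = 4.95 m; q_5 = 0.80 × 0.22 × 4.95 = 0.8712 m³/s
w_6 = (27.1 − 15.8)/2 = 5.65 m; q_6 = 0.71 × 0.27 × 5.65 = 1.083 m³/s
Stations 1, 7 contribute zero (depth or velocity is 0).
Q = Σ qᵢ = 4.405 m³/s
= 4.405 × 1000 = 4405 L/s

4410 L/s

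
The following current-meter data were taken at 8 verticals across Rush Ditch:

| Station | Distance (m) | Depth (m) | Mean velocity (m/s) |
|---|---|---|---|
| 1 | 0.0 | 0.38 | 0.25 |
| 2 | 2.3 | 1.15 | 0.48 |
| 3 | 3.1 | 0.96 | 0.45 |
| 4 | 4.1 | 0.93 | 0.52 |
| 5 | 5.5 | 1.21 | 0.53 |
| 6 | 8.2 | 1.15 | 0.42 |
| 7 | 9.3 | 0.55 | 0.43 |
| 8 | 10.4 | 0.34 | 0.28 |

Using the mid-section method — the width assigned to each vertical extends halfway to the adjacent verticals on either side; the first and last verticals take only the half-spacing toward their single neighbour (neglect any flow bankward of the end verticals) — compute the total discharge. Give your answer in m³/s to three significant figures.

w_1 = (2.3 − 0.0)/2 = 1.15 m; q_1 = 0.25 × 0.38 × 1.15 = 0.1093 m³/s
w_2 = (3.1 − 0.0)/2 = 1.55 m; q_2 = 0.48 × 1.15 × 1.55 = 0.8556 m³/s
w_3 = (4.1 − 2.3)/2 = 0.9 m; q_3 = 0.45 × 0.96 × 0.9 = 0.3888 m³/s
w_4 = (5.5 − 3.1)/2 = 1.2 m; q_4 = 0.52 × 0.93 × 1.2 = 0.5803 m³/s
w_5 = (8.2 − 4.1)/2 = 2.05 m; q_5 = 0.53 × 1.21 × 2.05 = 1.315 m³/s
w_6 = (9.3 − 5.5)/2 = 1.9 m; q_6 = 0.42 × 1.15 × 1.9 = 0.9177 m³/s
w_7 = (10.4 − 8.2)/2 = 1.1 m; q_7 = 0.43 × 0.55 × 1.1 = 0.2602 m³/s
w_8 = (10.4 − 9.3)/2 = 0.55 m; q_8 = 0.28 × 0.34 × 0.55 = 0.05236 m³/s
Q = Σ qᵢ = 4.479 m³/s

4.48 m³/s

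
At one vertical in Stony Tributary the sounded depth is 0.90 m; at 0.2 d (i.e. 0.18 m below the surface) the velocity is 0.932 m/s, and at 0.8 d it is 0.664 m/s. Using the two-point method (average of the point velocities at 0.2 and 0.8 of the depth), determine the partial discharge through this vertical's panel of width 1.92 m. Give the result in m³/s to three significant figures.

1.38 m³/s

v̄ = (0.932 + 0.664) / 2 = 0.7980 m/s
q = v̄ × d × w = 0.7980 × 0.90 × 1.92 = 1.379 m³/s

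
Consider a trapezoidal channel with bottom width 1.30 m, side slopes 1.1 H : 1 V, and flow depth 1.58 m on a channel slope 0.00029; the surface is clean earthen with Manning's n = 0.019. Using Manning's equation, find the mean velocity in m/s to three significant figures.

0.773 m/s

A = (b + z·y)·y = (1.30 + 1.1×1.58)×1.58 = 4.800 m²
P = b + 2y√(1+z²) = 1.30 + 2×1.58×√(1+1.1²) = 5.998 m
R = A/P = 4.800/5.998 = 0.8003 m
Q = (1/n)·A·R^(2/3)·S^(1/2) = (1/0.019) × 4.800 × 0.8003^(2/3) × 0.00029^(1/2) = 3.708 m³/s
V = Q/A = 3.708/4.800 = 0.7726 m/s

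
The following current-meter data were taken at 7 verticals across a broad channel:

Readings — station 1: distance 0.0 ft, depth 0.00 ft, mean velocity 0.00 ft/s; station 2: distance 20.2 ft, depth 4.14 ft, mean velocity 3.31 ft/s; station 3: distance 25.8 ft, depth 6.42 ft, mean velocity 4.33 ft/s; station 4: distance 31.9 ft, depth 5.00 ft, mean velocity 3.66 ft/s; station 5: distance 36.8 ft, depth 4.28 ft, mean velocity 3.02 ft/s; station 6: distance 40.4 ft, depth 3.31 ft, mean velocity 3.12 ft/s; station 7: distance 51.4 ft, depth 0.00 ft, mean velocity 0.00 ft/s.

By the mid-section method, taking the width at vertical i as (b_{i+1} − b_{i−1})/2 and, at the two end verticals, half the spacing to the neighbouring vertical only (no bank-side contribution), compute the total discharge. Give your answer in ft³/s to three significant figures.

570 ft³/s

w_2 = (25.8 − 0.0)/2 = 12.9 ft; q_2 = 3.31 × 4.14 × 12.9 = 176.8 ft³/s
w_3 = (31.9 − 20.2)/2 = 5.85 ft; q_3 = 4.33 × 6.42 × 5.85 = 162.6 ft³/s
w_4 = (36.8 − 25.8)/2 = 5.5 ft; q_4 = 3.66 × 5.00 × 5.5 = 100.7 ft³/s
w_5 = (40.4 − 31.9)/2 = 4.25 ft; q_5 = 3.02 × 4.28 × 4.25 = 54.93 ft³/s
w_6 = (51.4 − 36.8)/2 = 7.3 ft; q_6 = 3.12 × 3.31 × 7.3 = 75.39 ft³/s
Stations 1, 7 contribute zero (depth or velocity is 0).
Q = Σ qᵢ = 570.4 ft³/s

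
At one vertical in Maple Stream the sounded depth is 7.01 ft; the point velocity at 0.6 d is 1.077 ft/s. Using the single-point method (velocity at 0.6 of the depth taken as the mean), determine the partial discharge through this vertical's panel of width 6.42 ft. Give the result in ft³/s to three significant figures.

v̄ = v₀.₆ = 1.077 ft/s
q = v̄ × d × w = 1.077 × 7.01 × 6.42 = 48.47 ft³/s

48.5 ft³/s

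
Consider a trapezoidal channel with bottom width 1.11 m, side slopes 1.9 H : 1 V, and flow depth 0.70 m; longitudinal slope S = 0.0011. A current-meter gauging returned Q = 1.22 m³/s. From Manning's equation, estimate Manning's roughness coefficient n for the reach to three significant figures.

0.0258

A = (b + z·y)·y = (1.11 + 1.9×0.70)×0.70 = 1.708 m²
P = b + 2y√(1+z²) = 1.11 + 2×0.70×√(1+1.9²) = 4.116 m
R = A/P = 1.708/4.116 = 0.4150 m
n = (1/Q)·A·R^(2/3)·S^(1/2) = (1/1.22) × 1.708 × 0.5563 × 0.03317 = 0.02583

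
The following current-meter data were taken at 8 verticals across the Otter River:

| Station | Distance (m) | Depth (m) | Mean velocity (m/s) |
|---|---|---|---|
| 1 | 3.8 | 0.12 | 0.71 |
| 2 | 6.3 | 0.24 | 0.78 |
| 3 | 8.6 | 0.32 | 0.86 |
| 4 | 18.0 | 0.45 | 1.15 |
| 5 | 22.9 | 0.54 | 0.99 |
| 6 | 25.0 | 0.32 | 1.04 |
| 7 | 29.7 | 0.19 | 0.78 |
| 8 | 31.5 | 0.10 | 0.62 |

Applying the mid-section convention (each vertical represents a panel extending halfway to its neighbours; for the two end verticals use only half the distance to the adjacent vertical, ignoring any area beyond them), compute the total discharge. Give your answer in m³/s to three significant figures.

9.41 m³/s

w_1 = (6.3 − 3.8)/2 = 1.25 m; q_1 = 0.71 × 0.12 × 1.25 = 0.1065 m³/s
w_2 = (8.6 − 3.8)/2 = 2.4 m; q_2 = 0.78 × 0.24 × 2.4 = 0.4493 m³/s
w_3 = (18.0 − 6.3)/2 = 5.85 m; q_3 = 0.86 × 0.32 × 5.85 = 1.610 m³/s
w_4 = (22.9 − 8.6)/2 = 7.15 m; q_4 = 1.15 × 0.45 × 7.15 = 3.700 m³/s
w_5 = (25.0 − 18.0)/2 = 3.5 m; q_5 = 0.99 × 0.54 × 3.5 = 1.871 m³/s
w_6 = (29.7 − 22.9)/2 = 3.4 m; q_6 = 1.04 × 0.32 × 3.4 = 1.132 m³/s
w_7 = (31.5 − 25.0)/2 = 3.25 m; q_7 = 0.78 × 0.19 × 3.25 = 0.4817 m³/s
w_8 = (31.5 − 29.7)/2 = 0.9 m; q_8 = 0.62 × 0.10 × 0.9 = 0.05580 m³/s
Q = Σ qᵢ = 9.406 m³/s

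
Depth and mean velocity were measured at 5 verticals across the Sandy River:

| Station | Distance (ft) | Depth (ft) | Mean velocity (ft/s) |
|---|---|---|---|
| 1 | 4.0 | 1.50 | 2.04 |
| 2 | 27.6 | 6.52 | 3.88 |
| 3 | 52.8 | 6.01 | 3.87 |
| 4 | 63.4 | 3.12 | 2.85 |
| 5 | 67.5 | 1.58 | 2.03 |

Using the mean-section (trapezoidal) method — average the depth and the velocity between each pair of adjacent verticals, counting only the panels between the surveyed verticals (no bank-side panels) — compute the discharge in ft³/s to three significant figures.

Panel 1-2: Δb = 23.6 ft, d̄ = (1.50+6.52)/2 = 4.01, v̄ = (2.04+3.88)/2 = 2.96 → q = 23.6×4.01×2.96 = 280.1 ft³/s
Panel 2-3: Δb = 25.2 ft, d̄ = (6.52+6.01)/2 = 6.265, v̄ = (3.88+3.87)/2 = 3.875 → q = 25.2×6.265×3.875 = 611.8 ft³/s
Panel 3-4: Δb = 10.6 ft, d̄ = (6.01+3.12)/2 = 4.565, v̄ = (3.87+2.85)/2 = 3.36 → q = 10.6×4.565×3.36 = 162.6 ft³/s
Panel 4-5: Δb = 4.1 ft, d̄ = (3.12+1.58)/2 = 2.35, v̄ = (2.85+2.03)/2 = 2.44 → q = 4.1×2.35×2.44 = 23.51 ft³/s
Q = Σ q = 1078 ft³/s

1080 ft³/s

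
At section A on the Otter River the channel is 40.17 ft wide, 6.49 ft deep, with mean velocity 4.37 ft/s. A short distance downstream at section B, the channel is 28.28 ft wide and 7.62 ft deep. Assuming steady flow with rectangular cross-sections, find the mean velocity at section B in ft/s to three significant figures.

Q = A₁V₁ = (40.17×6.49) × 4.37 = 1139 ft³/s
A₂ = 28.28 × 7.62 = 215.5 ft²
V₂ = Q/A₂ = 1139/215.5 = 5.287 ft/s

5.29 ft/s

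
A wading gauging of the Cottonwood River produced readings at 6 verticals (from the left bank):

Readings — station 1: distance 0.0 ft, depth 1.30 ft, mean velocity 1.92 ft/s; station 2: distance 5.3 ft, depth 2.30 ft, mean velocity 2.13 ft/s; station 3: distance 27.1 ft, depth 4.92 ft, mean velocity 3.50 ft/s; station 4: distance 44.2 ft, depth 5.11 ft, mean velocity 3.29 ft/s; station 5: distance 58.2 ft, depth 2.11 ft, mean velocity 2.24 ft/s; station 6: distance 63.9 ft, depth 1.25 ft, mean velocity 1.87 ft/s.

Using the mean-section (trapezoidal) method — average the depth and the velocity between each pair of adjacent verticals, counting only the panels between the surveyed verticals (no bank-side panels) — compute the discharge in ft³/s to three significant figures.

Panel 1-2: Δb = 5.3 ft, d̄ = (1.30+2.30)/2 = 1.8, v̄ = (1.92+2.13)/2 = 2.025 → q = 5.3×1.8×2.025 = 19.32 ft³/s
Panel 2-3: Δb = 21.8 ft, d̄ = (2.30+4.92)/2 = 3.61, v̄ = (2.13+3.50)/2 = 2.815 → q = 21.8×3.61×2.815 = 221.5 ft³/s
Panel 3-4: Δb = 17.1 ft, d̄ = (4.92+5.11)/2 = 5.015, v̄ = (3.50+3.29)/2 = 3.395 → q = 17.1×5.015×3.395 = 291.1 ft³/s
Panel 4-5: Δb = 14 ft, d̄ = (5.11+2.11)/2 = 3.61, v̄ = (3.29+2.24)/2 = 2.765 → q = 14×3.61×2.765 = 139.7 ft³/s
Panel 5-6: Δb = 5.7 ft, d̄ = (2.11+1.25)/2 = 1.68, v̄ = (2.24+1.87)/2 = 2.055 → q = 5.7×1.68×2.055 = 19.68 ft³/s
Q = Σ q = 691.4 ft³/s

691 ft³/s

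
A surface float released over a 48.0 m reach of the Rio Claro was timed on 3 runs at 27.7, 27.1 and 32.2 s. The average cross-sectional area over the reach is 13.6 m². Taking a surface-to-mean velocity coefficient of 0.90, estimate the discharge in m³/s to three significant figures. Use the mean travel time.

t̄ = (27.7 + 27.1 + 32.2) / 3 = 29 s
v_surface = L / t̄ = 48.0 / 29 = 1.655 m/s
v_mean = 0.90 × 1.655 = 1.490 m/s
Q = A × v_mean = 13.6 × 1.490 = 20.26 m³/s

20.3 m³/s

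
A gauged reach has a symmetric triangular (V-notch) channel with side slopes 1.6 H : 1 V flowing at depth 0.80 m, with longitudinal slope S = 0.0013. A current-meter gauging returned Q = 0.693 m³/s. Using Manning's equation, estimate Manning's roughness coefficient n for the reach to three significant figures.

A = z·y² = 1.6×0.80² = 1.024 m²
P = 2y√(1+z²) = 2×0.80×√(1+1.6²) = 3.019 m
R = A/P = 1.024/3.019 = 0.3392 m
n = (1/Q)·A·R^(2/3)·S^(1/2) = (1/0.693) × 1.024 × 0.4864 × 0.03606 = 0.02591

0.0259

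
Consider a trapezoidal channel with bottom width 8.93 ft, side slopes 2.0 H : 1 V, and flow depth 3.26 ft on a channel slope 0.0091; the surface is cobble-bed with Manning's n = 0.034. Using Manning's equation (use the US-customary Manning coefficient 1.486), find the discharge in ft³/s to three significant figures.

A = (b + z·y)·y = (8.93 + 2.0×3.26)×3.26 = 50.37 ft²
P = b + 2y√(1+z²) = 8.93 + 2×3.26×√(1+2.0²) = 23.51 ft
R = A/P = 50.37/23.51 = 2.142 ft
Q = (1.486/n)·A·R^(2/3)·S^(1/2) = (1.486/0.034) × 50.37 × 2.142^(2/3) × 0.0091^(1/2) = 349.0 ft³/s

349 ft³/s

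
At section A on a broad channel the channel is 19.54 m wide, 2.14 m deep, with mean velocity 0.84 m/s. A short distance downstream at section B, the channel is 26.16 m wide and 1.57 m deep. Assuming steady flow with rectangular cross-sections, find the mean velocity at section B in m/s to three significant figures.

Q = A₁V₁ = (19.54×2.14) × 0.84 = 35.13 m³/s
A₂ = 26.16 × 1.57 = 41.07 m²
V₂ = Q/A₂ = 35.13/41.07 = 0.8552 m/s

0.855 m/s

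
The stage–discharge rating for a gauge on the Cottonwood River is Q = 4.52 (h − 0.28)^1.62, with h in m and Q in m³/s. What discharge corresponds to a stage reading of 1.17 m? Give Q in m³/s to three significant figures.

Q = 4.52 × (1.17 − 0.28)^1.62 = 4.52 × 0.89^1.62 = 3.742 m³/s

3.74 m³/s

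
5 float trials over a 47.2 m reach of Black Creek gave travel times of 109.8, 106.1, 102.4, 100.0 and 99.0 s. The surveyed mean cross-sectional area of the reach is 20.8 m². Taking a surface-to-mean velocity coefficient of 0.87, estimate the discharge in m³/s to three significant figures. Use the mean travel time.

8.26 m³/s

t̄ = (109.8 + 106.1 + 102.4 + 100.0 + 99.0) / 5 = 103.46 s
v_surface = L / t̄ = 47.2 / 103.46 = 0.4562 m/s
v_mean = 0.87 × 0.4562 = 0.3969 m/s
Q = A × v_mean = 20.8 × 0.3969 = 8.256 m³/s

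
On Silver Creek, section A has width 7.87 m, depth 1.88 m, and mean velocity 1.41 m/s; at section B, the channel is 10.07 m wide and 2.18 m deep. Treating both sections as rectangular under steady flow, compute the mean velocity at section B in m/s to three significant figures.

0.950 m/s

Q = A₁V₁ = (7.87×1.88) × 1.41 = 20.86 m³/s
A₂ = 10.07 × 2.18 = 21.95 m²
V₂ = Q/A₂ = 20.86/21.95 = 0.9503 m/s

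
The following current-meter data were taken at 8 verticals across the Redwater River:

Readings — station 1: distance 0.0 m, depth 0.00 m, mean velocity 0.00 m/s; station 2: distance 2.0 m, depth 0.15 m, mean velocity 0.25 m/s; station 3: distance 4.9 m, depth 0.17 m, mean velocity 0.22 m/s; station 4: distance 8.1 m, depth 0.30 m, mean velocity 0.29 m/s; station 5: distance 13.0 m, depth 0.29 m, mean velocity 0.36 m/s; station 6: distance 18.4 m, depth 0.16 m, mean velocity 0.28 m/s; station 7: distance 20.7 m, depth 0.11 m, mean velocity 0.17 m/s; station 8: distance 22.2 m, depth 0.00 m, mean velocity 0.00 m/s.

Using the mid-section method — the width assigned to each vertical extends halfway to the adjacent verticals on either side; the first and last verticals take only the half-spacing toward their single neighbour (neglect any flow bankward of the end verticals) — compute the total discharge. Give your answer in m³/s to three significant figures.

1.30 m³/s

w_2 = (4.9 − 0.0)/2 = 2.45 m; q_2 = 0.25 × 0.15 × 2.45 = 0.09188 m³/s
w_3 = (8.1 − 2.0)/2 = 3.05 m; q_3 = 0.22 × 0.17 × 3.05 = 0.1141 m³/s
w_4 = (13.0 − 4.9)/2 = 4.05 m; q_4 = 0.29 × 0.30 × 4.05 = 0.3524 m³/s
w_5 = (18.4 − 8.1)/2 = 5.15 m; q_5 = 0.36 × 0.29 × 5.15 = 0.5377 m³/s
w_6 = (20.7 − 13.0)/2 = 3.85 m; q_6 = 0.28 × 0.16 × 3.85 = 0.1725 m³/s
w_7 = (22.2 − 18.4)/2 = 1.9 m; q_7 = 0.17 × 0.11 × 1.9 = 0.03553 m³/s
Stations 1, 8 contribute zero (depth or velocity is 0).
Q = Σ qᵢ = 1.304 m³/s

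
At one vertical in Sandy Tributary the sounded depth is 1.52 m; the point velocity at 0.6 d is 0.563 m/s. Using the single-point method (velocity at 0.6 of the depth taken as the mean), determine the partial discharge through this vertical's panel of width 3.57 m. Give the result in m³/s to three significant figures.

3.06 m³/s

v̄ = v₀.₆ = 0.563 m/s
q = v̄ × d × w = 0.5630 × 1.52 × 3.57 = 3.055 m³/s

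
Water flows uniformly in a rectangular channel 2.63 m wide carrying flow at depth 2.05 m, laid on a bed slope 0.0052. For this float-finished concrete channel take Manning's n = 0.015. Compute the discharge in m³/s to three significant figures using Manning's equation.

22.4 m³/s

A = b·y = 2.63 × 2.05 = 5.392 m²
P = b + 2y = 2.63 + 2×2.05 = 6.730 m
R = A/P = 5.392/6.730 = 0.8011 m
Q = (1/n)·A·R^(2/3)·S^(1/2) = (1/0.015) × 5.392 × 0.8011^(2/3) × 0.0052^(1/2) = 22.36 m³/s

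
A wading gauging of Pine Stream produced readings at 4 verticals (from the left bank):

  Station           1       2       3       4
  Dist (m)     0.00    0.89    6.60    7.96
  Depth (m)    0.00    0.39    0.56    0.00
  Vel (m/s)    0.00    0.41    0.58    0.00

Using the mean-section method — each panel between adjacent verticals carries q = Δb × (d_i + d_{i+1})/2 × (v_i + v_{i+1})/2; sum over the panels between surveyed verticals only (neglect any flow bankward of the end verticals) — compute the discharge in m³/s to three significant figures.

1.49 m³/s

Panel 1-2: Δb = 0.89 m, d̄ = (0.00+0.39)/2 = 0.195, v̄ = (0.00+0.41)/2 = 0.205 → q = 0.89×0.195×0.205 = 0.03558 m³/s
Panel 2-3: Δb = 5.71 m, d̄ = (0.39+0.56)/2 = 0.475, v̄ = (0.41+0.58)/2 = 0.495 → q = 5.71×0.475×0.495 = 1.343 m³/s
Panel 3-4: Δb = 1.36 m, d̄ = (0.56+0.00)/2 = 0.28, v̄ = (0.58+0.00)/2 = 0.29 → q = 1.36×0.28×0.29 = 0.1104 m³/s
Q = Σ q = 1.489 m³/s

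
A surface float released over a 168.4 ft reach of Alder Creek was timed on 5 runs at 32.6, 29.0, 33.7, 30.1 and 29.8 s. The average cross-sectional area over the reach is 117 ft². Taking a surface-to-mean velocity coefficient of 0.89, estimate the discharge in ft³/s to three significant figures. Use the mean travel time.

t̄ = (32.6 + 29.0 + 33.7 + 30.1 + 29.8) / 5 = 31.04 s
v_surface = L / t̄ = 168.4 / 31.04 = 5.425 ft/s
v_mean = 0.89 × 5.425 = 4.828 ft/s
Q = A × v_mean = 117 × 4.828 = 564.9 ft³/s

565 ft³/s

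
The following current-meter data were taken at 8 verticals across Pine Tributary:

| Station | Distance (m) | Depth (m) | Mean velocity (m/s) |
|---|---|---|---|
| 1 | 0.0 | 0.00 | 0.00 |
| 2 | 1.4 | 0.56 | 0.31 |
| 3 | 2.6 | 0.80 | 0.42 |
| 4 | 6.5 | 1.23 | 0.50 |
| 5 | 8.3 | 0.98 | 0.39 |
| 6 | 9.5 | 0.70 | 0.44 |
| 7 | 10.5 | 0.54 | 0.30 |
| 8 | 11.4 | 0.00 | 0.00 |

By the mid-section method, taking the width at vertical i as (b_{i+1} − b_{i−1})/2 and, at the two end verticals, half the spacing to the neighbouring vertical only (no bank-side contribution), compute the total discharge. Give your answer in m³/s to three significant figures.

w_2 = (2.6 − 0.0)/2 = 1.3 m; q_2 = 0.31 × 0.56 × 1.3 = 0.2257 m³/s
w_3 = (6.5 − 1.4)/2 = 2.55 m; q_3 = 0.42 × 0.80 × 2.55 = 0.8568 m³/s
w_4 = (8.3 − 2.6)/2 = 2.85 m; q_4 = 0.50 × 1.23 × 2.85 = 1.753 m³/s
w_5 = (9.5 − 6.5)/2 = 1.5 m; q_5 = 0.39 × 0.98 × 1.5 = 0.5733 m³/s
w_6 = (10.5 − 8.3)/2 = 1.1 m; q_6 = 0.44 × 0.70 × 1.1 = 0.3388 m³/s
w_7 = (11.4 − 9.5)/2 = 0.95 m; q_7 = 0.30 × 0.54 × 0.95 = 0.1539 m³/s
Stations 1, 8 contribute zero (depth or velocity is 0).
Q = Σ qᵢ = 3.901 m³/s

3.90 m³/s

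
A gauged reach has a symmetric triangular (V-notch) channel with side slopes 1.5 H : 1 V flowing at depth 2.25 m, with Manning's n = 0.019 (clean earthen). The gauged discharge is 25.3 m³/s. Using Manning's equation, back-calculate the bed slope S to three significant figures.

A = z·y² = 1.5×2.25² = 7.594 m²
P = 2y√(1+z²) = 2×2.25×√(1+1.5²) = 8.112 m
R = A/P = 7.594/8.112 = 0.9361 m
S = (Q·n / (1·A·R^(2/3)))² = (25.3×0.019 / (1×7.594×0.9569))² = 0.004376

0.00438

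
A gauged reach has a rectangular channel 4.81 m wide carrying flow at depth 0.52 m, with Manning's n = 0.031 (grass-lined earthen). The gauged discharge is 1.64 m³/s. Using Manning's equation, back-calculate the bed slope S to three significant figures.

0.00128

A = b·y = 4.81 × 0.52 = 2.501 m²
P = b + 2y = 4.81 + 2×0.52 = 5.850 m
R = A/P = 2.501/5.850 = 0.4276 m
S = (Q·n / (1·A·R^(2/3)))² = (1.64×0.031 / (1×2.501×0.5675))² = 0.001283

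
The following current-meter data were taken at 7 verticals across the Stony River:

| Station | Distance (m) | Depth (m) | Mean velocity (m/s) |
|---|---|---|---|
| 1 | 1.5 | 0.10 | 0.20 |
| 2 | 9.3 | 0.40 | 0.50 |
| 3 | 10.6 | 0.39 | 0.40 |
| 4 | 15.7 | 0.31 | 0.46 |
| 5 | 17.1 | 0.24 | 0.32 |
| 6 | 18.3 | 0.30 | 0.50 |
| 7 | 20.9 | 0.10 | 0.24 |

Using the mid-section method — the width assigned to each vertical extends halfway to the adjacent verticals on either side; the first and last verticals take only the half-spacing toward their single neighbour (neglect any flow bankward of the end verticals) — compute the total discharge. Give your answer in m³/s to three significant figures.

w_1 = (9.3 − 1.5)/2 = 3.9 m; q_1 = 0.20 × 0.10 × 3.9 = 0.07800 m³/s
w_2 = (10.6 − 1.5)/2 = 4.55 m; q_2 = 0.50 × 0.40 × 4.55 = 0.9100 m³/s
w_3 = (15.7 − 9.3)/2 = 3.2 m; q_3 = 0.40 × 0.39 × 3.2 = 0.4992 m³/s
w_4 = (17.1 − 10.6)/2 = 3.25 m; q_4 = 0.46 × 0.31 × 3.25 = 0.4635 m³/s
w_5 = (18.3 − 15.7)/2 = 1.3 m; q_5 = 0.32 × 0.24 × 1.3 = 0.09984 m³/s
w_6 = (20.9 − 17.1)/2 = 1.9 m; q_6 = 0.50 × 0.30 × 1.9 = 0.2850 m³/s
w_7 = (20.9 − 18.3)/2 = 1.3 m; q_7 = 0.24 × 0.10 × 1.3 = 0.03120 m³/s
Q = Σ qᵢ = 2.367 m³/s

2.37 m³/s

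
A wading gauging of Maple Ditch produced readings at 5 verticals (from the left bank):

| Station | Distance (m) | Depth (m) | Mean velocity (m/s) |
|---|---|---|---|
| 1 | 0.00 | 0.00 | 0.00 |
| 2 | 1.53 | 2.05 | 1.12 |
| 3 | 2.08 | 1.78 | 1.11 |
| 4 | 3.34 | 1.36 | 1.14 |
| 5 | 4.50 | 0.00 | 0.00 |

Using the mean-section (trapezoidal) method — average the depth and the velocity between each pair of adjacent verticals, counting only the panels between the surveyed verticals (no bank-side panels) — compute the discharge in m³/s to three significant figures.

Panel 1-2: Δb = 1.53 m, d̄ = (0.00+2.05)/2 = 1.025, v̄ = (0.00+1.12)/2 = 0.56 → q = 1.53×1.025×0.56 = 0.8782 m³/s
Panel 2-3: Δb = 0.55 m, d̄ = (2.05+1.78)/2 = 1.915, v̄ = (1.12+1.11)/2 = 1.115 → q = 0.55×1.915×1.115 = 1.174 m³/s
Panel 3-4: Δb = 1.26 m, d̄ = (1.78+1.36)/2 = 1.57, v̄ = (1.11+1.14)/2 = 1.125 → q = 1.26×1.57×1.125 = 2.225 m³/s
Panel 4-5: Δb = 1.16 m, d̄ = (1.36+0.00)/2 = 0.68, v̄ = (1.14+0.00)/2 = 0.57 → q = 1.16×0.68×0.57 = 0.4496 m³/s
Q = Σ q = 4.728 m³/s

4.73 m³/s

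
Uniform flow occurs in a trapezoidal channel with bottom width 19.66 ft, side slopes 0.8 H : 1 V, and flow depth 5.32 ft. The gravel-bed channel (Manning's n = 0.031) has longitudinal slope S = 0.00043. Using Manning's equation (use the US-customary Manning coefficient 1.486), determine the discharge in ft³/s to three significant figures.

309 ft³/s

A = (b + z·y)·y = (19.66 + 0.8×5.32)×5.32 = 127.2 ft²
P = b + 2y√(1+z²) = 19.66 + 2×5.32×√(1+0.8²) = 33.29 ft
R = A/P = 127.2/33.29 = 3.822 ft
Q = (1.486/n)·A·R^(2/3)·S^(1/2) = (1.486/0.031) × 127.2 × 3.822^(2/3) × 0.00043^(1/2) = 309.2 ft³/s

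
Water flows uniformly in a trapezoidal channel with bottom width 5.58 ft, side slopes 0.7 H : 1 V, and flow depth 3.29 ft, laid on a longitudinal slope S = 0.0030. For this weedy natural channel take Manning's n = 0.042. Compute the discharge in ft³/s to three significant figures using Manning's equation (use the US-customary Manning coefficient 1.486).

A = (b + z·y)·y = (5.58 + 0.7×3.29)×3.29 = 25.94 ft²
P = b + 2y√(1+z²) = 5.58 + 2×3.29×√(1+0.7²) = 13.61 ft
R = A/P = 25.94/13.61 = 1.905 ft
Q = (1.486/n)·A·R^(2/3)·S^(1/2) = (1.486/0.042) × 25.94 × 1.905^(2/3) × 0.0030^(1/2) = 77.24 ft³/s

77.2 ft³/s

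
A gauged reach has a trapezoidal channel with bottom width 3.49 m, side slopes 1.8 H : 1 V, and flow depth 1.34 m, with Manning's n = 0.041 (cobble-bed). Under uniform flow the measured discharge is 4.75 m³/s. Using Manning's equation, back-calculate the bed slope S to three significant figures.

A = (b + z·y)·y = (3.49 + 1.8×1.34)×1.34 = 7.909 m²
P = b + 2y√(1+z²) = 3.49 + 2×1.34×√(1+1.8²) = 9.008 m
R = A/P = 7.909/9.008 = 0.8779 m
S = (Q·n / (1·A·R^(2/3)))² = (4.75×0.041 / (1×7.909×0.9169))² = 0.0007213

0.000721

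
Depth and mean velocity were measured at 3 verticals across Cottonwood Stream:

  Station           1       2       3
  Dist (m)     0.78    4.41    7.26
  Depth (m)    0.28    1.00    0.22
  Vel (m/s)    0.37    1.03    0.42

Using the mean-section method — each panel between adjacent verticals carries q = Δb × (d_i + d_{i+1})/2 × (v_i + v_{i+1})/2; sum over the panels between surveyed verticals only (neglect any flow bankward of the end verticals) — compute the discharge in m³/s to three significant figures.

Panel 1-2: Δb = 3.63 m, d̄ = (0.28+1.00)/2 = 0.64, v̄ = (0.37+1.03)/2 = 0.7 → q = 3.63×0.64×0.7 = 1.626 m³/s
Panel 2-3: Δb = 2.85 m, d̄ = (1.00+0.22)/2 = 0.61, v̄ = (1.03+0.42)/2 = 0.725 → q = 2.85×0.61×0.725 = 1.260 m³/s
Q = Σ q = 2.887 m³/s

2.89 m³/s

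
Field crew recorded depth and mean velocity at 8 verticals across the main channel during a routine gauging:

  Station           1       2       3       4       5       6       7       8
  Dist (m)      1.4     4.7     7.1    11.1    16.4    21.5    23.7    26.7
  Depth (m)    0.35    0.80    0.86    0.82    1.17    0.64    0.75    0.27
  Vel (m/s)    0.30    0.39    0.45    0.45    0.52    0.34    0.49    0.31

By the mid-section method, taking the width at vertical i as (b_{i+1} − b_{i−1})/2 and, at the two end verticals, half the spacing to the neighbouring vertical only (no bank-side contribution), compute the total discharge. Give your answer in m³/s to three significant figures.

9.06 m³/s

w_1 = (4.7 − 1.4)/2 = 1.65 m; q_1 = 0.30 × 0.35 × 1.65 = 0.1733 m³/s
w_2 = (7.1 − 1.4)/2 = 2.85 m; q_2 = 0.39 × 0.80 × 2.85 = 0.8892 m³/s
w_3 = (11.1 − 4.7)/2 = 3.2 m; q_3 = 0.45 × 0.86 × 3.2 = 1.238 m³/s
w_4 = (16.4 − 7.1)/2 = 4.65 m; q_4 = 0.45 × 0.82 × 4.65 = 1.716 m³/s
w_5 = (21.5 − 11.1)/2 = 5.2 m; q_5 = 0.52 × 1.17 × 5.2 = 3.164 m³/s
w_6 = (23.7 − 16.4)/2 = 3.65 m; q_6 = 0.34 × 0.64 × 3.65 = 0.7942 m³/s
w_7 = (26.7 − 21.5)/2 = 2.6 m; q_7 = 0.49 × 0.75 × 2.6 = 0.9555 m³/s
w_8 = (26.7 − 23.7)/2 = 1.5 m; q_8 = 0.31 × 0.27 × 1.5 = 0.1256 m³/s
Q = Σ qᵢ = 9.056 m³/s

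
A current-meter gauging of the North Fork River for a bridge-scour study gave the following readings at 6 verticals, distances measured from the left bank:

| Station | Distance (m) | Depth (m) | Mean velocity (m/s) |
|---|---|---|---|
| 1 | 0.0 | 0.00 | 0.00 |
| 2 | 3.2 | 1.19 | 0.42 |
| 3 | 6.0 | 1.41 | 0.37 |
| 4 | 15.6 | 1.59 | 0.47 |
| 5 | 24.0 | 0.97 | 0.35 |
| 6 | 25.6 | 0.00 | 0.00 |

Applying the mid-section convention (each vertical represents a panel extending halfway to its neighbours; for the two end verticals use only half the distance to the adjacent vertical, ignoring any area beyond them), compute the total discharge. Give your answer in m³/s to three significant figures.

w_2 = (6.0 − 0.0)/2 = 3 m; q_2 = 0.42 × 1.19 × 3 = 1.499 m³/s
w_3 = (15.6 − 3.2)/2 = 6.2 m; q_3 = 0.37 × 1.41 × 6.2 = 3.235 m³/s
w_4 = (24.0 − 6.0)/2 = 9 m; q_4 = 0.47 × 1.59 × 9 = 6.726 m³/s
w_5 = (25.6 − 15.6)/2 = 5 m; q_5 = 0.35 × 0.97 × 5 = 1.698 m³/s
Stations 1, 6 contribute zero (depth or velocity is 0).
Q = Σ qᵢ = 13.16 m³/s

13.2 m³/s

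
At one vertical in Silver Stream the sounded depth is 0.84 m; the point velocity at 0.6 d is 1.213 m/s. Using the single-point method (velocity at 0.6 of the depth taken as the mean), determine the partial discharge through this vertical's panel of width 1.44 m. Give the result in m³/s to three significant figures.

1.47 m³/s

v̄ = v₀.₆ = 1.213 m/s
q = v̄ × d × w = 1.213 × 0.84 × 1.44 = 1.467 m³/s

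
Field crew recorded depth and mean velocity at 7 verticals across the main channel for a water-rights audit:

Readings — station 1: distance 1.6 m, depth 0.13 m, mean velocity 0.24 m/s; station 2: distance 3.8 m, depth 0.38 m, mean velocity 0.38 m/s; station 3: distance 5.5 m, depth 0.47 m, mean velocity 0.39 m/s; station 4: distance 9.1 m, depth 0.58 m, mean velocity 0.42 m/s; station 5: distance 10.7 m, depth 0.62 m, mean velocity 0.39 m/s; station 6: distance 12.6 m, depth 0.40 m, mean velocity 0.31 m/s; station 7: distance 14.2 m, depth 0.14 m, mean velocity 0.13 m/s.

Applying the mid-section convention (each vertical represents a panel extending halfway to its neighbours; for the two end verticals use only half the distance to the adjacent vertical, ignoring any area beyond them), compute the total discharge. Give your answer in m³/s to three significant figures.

w_1 = (3.8 − 1.6)/2 = 1.1 m; q_1 = 0.24 × 0.13 × 1.1 = 0.03432 m³/s
w_2 = (5.5 − 1.6)/2 = 1.95 m; q_2 = 0.38 × 0.38 × 1.95 = 0.2816 m³/s
w_3 = (9.1 − 3.8)/2 = 2.65 m; q_3 = 0.39 × 0.47 × 2.65 = 0.4857 m³/s
w_4 = (10.7 − 5.5)/2 = 2.6 m; q_4 = 0.42 × 0.58 × 2.6 = 0.6334 m³/s
w_5 = (12.6 − 9.1)/2 = 1.75 m; q_5 = 0.39 × 0.62 × 1.75 = 0.4232 m³/s
w_6 = (14.2 − 10.7)/2 = 1.75 m; q_6 = 0.31 × 0.40 × 1.75 = 0.2170 m³/s
w_7 = (14.2 − 12.6)/2 = 0.8 m; q_7 = 0.13 × 0.14 × 0.8 = 0.01456 m³/s
Q = Σ qᵢ = 2.090 m³/s

2.09 m³/s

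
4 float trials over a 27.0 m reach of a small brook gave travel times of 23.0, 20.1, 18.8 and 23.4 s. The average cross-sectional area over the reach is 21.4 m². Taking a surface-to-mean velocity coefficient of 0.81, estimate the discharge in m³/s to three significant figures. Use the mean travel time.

t̄ = (23.0 + 20.1 + 18.8 + 23.4) / 4 = 21.325 s
v_surface = L / t̄ = 27.0 / 21.325 = 1.266 m/s
v_mean = 0.81 × 1.266 = 1.026 m/s
Q = A × v_mean = 21.4 × 1.026 = 21.95 m³/s

21.9 m³/s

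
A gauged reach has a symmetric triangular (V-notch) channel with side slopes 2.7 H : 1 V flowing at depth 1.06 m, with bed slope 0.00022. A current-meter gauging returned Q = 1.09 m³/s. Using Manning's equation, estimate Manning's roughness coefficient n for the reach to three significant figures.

A = z·y² = 2.7×1.06² = 3.034 m²
P = 2y√(1+z²) = 2×1.06×√(1+2.7²) = 6.104 m
R = A/P = 3.034/6.104 = 0.4970 m
n = (1/Q)·A·R^(2/3)·S^(1/2) = (1/1.09) × 3.034 × 0.6274 × 0.01483 = 0.02590

0.0259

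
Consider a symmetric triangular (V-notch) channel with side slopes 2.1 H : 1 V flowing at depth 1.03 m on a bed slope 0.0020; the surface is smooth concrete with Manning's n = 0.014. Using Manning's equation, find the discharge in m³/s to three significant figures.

A = z·y² = 2.1×1.03² = 2.228 m²
P = 2y√(1+z²) = 2×1.03×√(1+2.1²) = 4.791 m
R = A/P = 2.228/4.791 = 0.4650 m
Q = (1/n)·A·R^(2/3)·S^(1/2) = (1/0.014) × 2.228 × 0.4650^(2/3) × 0.0020^(1/2) = 4.271 m³/s

4.27 m³/s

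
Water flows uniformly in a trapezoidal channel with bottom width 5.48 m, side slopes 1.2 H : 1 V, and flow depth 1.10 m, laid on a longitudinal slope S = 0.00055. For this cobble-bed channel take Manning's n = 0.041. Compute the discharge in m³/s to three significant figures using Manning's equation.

A = (b + z·y)·y = (5.48 + 1.2×1.10)×1.10 = 7.480 m²
P = b + 2y√(1+z²) = 5.48 + 2×1.10×√(1+1.2²) = 8.917 m
R = A/P = 7.480/8.917 = 0.8389 m
Q = (1/n)·A·R^(2/3)·S^(1/2) = (1/0.041) × 7.480 × 0.8389^(2/3) × 0.00055^(1/2) = 3.806 m³/s

3.81 m³/s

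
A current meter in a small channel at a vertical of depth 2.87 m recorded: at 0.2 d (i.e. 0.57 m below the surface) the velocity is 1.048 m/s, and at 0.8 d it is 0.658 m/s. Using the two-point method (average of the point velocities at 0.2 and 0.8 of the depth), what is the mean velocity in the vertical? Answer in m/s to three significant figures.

0.853 m/s

v̄ = (1.048 + 0.658) / 2 = 0.8530 m/s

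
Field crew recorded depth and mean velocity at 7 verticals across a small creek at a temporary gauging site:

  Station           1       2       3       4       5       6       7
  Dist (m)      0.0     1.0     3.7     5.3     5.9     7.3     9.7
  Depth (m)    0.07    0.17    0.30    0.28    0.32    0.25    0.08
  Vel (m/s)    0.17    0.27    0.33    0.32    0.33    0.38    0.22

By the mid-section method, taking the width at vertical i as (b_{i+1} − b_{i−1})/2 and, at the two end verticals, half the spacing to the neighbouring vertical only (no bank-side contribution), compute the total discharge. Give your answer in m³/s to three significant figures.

w_1 = (1.0 − 0.0)/2 = 0.5 m; q_1 = 0.17 × 0.07 × 0.5 = 0.005950 m³/s
w_2 = (3.7 − 0.0)/2 = 1.85 m; q_2 = 0.27 × 0.17 × 1.85 = 0.08492 m³/s
w_3 = (5.3 − 1.0)/2 = 2.15 m; q_3 = 0.33 × 0.30 × 2.15 = 0.2129 m³/s
w_4 = (5.9 − 3.7)/2 = 1.1 m; q_4 = 0.32 × 0.28 × 1.1 = 0.09856 m³/s
w_5 = (7.3 − 5.3)/2 = 1 m; q_5 = 0.33 × 0.32 × 1 = 0.1056 m³/s
w_6 = (9.7 − 5.9)/2 = 1.9 m; q_6 = 0.38 × 0.25 × 1.9 = 0.1805 m³/s
w_7 = (9.7 − 7.3)/2 = 1.2 m; q_7 = 0.22 × 0.08 × 1.2 = 0.02112 m³/s
Q = Σ qᵢ = 0.7095 m³/s

0.709 m³/s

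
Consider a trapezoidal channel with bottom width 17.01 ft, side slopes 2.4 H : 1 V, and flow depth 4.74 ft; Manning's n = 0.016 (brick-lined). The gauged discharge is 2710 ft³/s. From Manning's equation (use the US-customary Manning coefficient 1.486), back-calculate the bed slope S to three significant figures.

0.00985

A = (b + z·y)·y = (17.01 + 2.4×4.74)×4.74 = 134.5 ft²
P = b + 2y√(1+z²) = 17.01 + 2×4.74×√(1+2.4²) = 41.66 ft
R = A/P = 134.5/41.66 = 3.230 ft
S = (Q·n / (1.486·A·R^(2/3)))² = (2710×0.016 / (1.486×134.5×2.185))² = 0.009851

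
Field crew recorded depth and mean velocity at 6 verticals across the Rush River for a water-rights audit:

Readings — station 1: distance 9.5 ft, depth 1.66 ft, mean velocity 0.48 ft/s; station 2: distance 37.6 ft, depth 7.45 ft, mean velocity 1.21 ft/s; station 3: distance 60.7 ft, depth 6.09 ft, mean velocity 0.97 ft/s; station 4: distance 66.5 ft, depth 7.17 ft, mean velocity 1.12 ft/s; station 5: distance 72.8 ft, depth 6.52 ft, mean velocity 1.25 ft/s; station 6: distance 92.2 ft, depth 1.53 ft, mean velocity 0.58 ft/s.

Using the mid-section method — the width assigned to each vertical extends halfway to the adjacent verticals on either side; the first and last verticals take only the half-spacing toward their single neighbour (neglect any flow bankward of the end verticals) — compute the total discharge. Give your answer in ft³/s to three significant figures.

w_1 = (37.6 − 9.5)/2 = 14.05 ft; q_1 = 0.48 × 1.66 × 14.05 = 11.20 ft³/s
w_2 = (60.7 − 9.5)/2 = 25.6 ft; q_2 = 1.21 × 7.45 × 25.6 = 230.8 ft³/s
w_3 = (66.5 − 37.6)/2 = 14.45 ft; q_3 = 0.97 × 6.09 × 14.45 = 85.36 ft³/s
w_4 = (72.8 − 60.7)/2 = 6.05 ft; q_4 = 1.12 × 7.17 × 6.05 = 48.58 ft³/s
w_5 = (92.2 − 66.5)/2 = 12.85 ft; q_5 = 1.25 × 6.52 × 12.85 = 104.7 ft³/s
w_6 = (92.2 − 72.8)/2 = 9.7 ft; q_6 = 0.58 × 1.53 × 9.7 = 8.608 ft³/s
Q = Σ qᵢ = 489.2 ft³/s

489 ft³/s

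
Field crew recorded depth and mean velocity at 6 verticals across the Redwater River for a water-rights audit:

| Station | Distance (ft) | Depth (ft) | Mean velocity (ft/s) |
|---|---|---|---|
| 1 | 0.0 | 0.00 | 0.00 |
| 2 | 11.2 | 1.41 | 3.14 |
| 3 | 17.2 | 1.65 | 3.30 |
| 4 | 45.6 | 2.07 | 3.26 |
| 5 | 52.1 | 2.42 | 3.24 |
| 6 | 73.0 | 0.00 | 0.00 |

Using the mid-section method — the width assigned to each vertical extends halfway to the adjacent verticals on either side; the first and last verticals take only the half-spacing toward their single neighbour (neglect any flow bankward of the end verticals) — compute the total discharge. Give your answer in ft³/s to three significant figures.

w_2 = (17.2 − 0.0)/2 = 8.6 ft; q_2 = 3.14 × 1.41 × 8.6 = 38.08 ft³/s
w_3 = (45.6 − 11.2)/2 = 17.2 ft; q_3 = 3.30 × 1.65 × 17.2 = 93.65 ft³/s
w_4 = (52.1 − 17.2)/2 = 17.45 ft; q_4 = 3.26 × 2.07 × 17.45 = 117.8 ft³/s
w_5 = (73.0 − 45.6)/2 = 13.7 ft; q_5 = 3.24 × 2.42 × 13.7 = 107.4 ft³/s
Stations 1, 6 contribute zero (depth or velocity is 0).
Q = Σ qᵢ = 356.9 ft³/s

357 ft³/s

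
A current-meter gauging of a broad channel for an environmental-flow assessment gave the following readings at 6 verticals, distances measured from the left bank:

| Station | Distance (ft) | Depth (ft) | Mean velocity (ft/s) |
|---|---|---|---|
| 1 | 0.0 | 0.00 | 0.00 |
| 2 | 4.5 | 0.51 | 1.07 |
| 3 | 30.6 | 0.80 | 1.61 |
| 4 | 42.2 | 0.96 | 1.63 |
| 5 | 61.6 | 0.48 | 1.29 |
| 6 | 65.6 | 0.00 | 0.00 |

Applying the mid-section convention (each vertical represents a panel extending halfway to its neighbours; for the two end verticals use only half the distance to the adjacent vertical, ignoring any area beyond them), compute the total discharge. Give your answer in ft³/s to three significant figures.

64.1 ft³/s

w_2 = (30.6 − 0.0)/2 = 15.3 ft; q_2 = 1.07 × 0.51 × 15.3 = 8.349 ft³/s
w_3 = (42.2 − 4.5)/2 = 18.85 ft; q_3 = 1.61 × 0.80 × 18.85 = 24.28 ft³/s
w_4 = (61.6 − 30.6)/2 = 15.5 ft; q_4 = 1.63 × 0.96 × 15.5 = 24.25 ft³/s
w_5 = (65.6 − 42.2)/2 = 11.7 ft; q_5 = 1.29 × 0.48 × 11.7 = 7.245 ft³/s
Stations 1, 6 contribute zero (depth or velocity is 0).
Q = Σ qᵢ = 64.13 ft³/s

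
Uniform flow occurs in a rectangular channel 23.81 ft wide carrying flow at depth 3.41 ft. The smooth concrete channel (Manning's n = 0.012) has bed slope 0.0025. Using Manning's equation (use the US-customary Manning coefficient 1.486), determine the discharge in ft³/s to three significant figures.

A = b·y = 23.81 × 3.41 = 81.19 ft²
P = b + 2y = 23.81 + 2×3.41 = 30.63 ft
R = A/P = 81.19/30.63 = 2.651 ft
Q = (1.486/n)·A·R^(2/3)·S^(1/2) = (1.486/0.012) × 81.19 × 2.651^(2/3) × 0.0025^(1/2) = 962.9 ft³/s

963 ft³/s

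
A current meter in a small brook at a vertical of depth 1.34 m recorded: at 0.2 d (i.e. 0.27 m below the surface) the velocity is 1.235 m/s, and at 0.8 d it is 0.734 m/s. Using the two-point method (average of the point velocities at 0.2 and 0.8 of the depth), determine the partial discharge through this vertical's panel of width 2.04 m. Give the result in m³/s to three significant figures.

v̄ = (1.235 + 0.734) / 2 = 0.9845 m/s
q = v̄ × d × w = 0.9845 × 1.34 × 2.04 = 2.691 m³/s

2.69 m³/s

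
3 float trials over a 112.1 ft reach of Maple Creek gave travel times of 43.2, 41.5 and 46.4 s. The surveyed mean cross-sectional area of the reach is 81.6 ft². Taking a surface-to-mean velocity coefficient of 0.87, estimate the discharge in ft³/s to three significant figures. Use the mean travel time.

t̄ = (43.2 + 41.5 + 46.4) / 3 = 43.7 s
v_surface = L / t̄ = 112.1 / 43.7 = 2.565 ft/s
v_mean = 0.87 × 2.565 = 2.232 ft/s
Q = A × v_mean = 81.6 × 2.232 = 182.1 ft³/s

182 ft³/s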